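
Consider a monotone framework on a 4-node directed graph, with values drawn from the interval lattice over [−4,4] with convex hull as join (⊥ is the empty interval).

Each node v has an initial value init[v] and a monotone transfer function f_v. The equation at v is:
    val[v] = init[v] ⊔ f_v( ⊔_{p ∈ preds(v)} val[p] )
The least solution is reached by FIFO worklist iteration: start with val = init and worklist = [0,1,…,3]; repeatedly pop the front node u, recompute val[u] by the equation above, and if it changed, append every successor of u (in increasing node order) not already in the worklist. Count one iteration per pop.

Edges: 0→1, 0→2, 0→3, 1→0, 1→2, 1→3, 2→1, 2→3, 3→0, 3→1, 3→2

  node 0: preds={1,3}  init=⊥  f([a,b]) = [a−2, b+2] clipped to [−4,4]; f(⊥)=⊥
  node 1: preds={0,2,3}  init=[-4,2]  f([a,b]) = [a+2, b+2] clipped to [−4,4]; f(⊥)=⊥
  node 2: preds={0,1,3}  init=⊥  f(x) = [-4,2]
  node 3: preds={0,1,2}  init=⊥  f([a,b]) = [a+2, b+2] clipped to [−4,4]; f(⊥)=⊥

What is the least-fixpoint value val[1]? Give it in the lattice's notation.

[-4,4]

Trace (7 dequeues):
  [1] u=0 | in [-4,2] | out [-4,4] | prev ⊥ | push {}
  [2] u=1 | in [-4,4] | out [-4,4] | prev [-4,2] | push {0}
  [3] u=2 | in [-4,4] | out [-4,2] | prev ⊥ | push {1}
  [4] u=3 | in [-4,4] | out [-2,4] | prev ⊥ | push {2}
  [5] u=0 | in [-4,4] | out [-4,4] | ==
  [6] u=1 | in [-4,4] | out [-4,4] | ==
  [7] u=2 | in [-4,4] | out [-4,2] | ==

Converged values:
  [0] [-4,4]
  [1] [-4,4]
  [2] [-4,2]
  [3] [-2,4]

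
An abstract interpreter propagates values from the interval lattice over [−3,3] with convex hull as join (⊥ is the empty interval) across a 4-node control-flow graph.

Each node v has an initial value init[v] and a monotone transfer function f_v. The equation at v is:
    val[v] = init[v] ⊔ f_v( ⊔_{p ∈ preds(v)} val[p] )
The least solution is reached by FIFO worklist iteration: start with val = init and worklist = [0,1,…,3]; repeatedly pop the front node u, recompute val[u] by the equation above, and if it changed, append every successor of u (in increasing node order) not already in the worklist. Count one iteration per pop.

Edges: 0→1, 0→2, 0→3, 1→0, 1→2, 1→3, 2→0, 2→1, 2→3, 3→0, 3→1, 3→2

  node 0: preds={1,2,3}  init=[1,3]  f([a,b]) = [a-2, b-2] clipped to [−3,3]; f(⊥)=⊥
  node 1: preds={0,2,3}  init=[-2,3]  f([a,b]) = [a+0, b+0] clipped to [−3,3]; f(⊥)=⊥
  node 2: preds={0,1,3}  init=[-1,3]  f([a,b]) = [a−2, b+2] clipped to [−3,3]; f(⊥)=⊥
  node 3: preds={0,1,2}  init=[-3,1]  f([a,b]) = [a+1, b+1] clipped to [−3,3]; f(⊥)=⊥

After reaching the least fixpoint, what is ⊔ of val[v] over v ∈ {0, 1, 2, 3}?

[-3,3]

Trace (7 dequeues):
  [1] u=0 | in [-3,3] | out [-3,3] | prev [1,3] | push {}
  [2] u=1 | in [-3,3] | out [-3,3] | prev [-2,3] | push {0}
  [3] u=2 | in [-3,3] | out [-3,3] | prev [-1,3] | push {1}
  [4] u=3 | in [-3,3] | out [-3,3] | prev [-3,1] | push {2}
  [5] u=0 | in [-3,3] | out [-3,3] | ==
  [6] u=1 | in [-3,3] | out [-3,3] | ==
  [7] u=2 | in [-3,3] | out [-3,3] | ==

Converged values:
  [0] [-3,3]
  [1] [-3,3]
  [2] [-3,3]
  [3] [-3,3]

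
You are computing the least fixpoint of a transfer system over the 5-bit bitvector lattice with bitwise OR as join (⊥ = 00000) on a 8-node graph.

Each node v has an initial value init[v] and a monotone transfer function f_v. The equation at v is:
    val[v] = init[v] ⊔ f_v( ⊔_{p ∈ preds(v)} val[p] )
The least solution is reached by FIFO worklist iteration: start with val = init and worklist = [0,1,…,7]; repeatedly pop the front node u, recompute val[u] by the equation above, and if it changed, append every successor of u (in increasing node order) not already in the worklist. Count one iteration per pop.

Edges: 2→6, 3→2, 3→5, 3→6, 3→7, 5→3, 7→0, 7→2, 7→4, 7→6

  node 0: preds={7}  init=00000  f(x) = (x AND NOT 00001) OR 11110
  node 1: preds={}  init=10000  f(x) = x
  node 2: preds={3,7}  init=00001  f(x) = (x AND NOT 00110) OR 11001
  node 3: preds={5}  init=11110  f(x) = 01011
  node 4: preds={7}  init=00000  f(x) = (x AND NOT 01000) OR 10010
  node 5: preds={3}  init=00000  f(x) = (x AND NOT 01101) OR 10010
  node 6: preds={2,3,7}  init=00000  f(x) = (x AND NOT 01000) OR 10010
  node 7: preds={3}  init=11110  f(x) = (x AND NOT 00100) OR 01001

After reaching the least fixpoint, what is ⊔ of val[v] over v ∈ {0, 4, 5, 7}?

11111

Trace (13 dequeues):
  [1] u=0 | in 11110 | out 11110 | prev 00000 | push {}
  [2] u=1 | in 00000 | out 10000 | ==
  [3] u=2 | in 11110 | out 11001 | prev 00001 | push {}
  [4] u=3 | in 00000 | out 11111 | prev 11110 | push {2}
  [5] u=4 | in 11110 | out 10110 | prev 00000 | push {}
  [6] u=5 | in 11111 | out 10010 | prev 00000 | push {3}
  [7] u=6 | in 11111 | out 10111 | prev 00000 | push {}
  [8] u=7 | in 11111 | out 11111 | prev 11110 | push {0,4,6}
  [9] u=2 | in 11111 | out 11001 | ==
  [10] u=3 | in 10010 | out 11111 | ==
  [11] u=0 | in 11111 | out 11110 | ==
  [12] u=4 | in 11111 | out 10111 | prev 10110 | push {}
  [13] u=6 | in 11111 | out 10111 | ==

Converged values:
  [0] 11110
  [1] 10000
  [2] 11001
  [3] 11111
  [4] 10111
  [5] 10010
  [6] 10111
  [7] 11111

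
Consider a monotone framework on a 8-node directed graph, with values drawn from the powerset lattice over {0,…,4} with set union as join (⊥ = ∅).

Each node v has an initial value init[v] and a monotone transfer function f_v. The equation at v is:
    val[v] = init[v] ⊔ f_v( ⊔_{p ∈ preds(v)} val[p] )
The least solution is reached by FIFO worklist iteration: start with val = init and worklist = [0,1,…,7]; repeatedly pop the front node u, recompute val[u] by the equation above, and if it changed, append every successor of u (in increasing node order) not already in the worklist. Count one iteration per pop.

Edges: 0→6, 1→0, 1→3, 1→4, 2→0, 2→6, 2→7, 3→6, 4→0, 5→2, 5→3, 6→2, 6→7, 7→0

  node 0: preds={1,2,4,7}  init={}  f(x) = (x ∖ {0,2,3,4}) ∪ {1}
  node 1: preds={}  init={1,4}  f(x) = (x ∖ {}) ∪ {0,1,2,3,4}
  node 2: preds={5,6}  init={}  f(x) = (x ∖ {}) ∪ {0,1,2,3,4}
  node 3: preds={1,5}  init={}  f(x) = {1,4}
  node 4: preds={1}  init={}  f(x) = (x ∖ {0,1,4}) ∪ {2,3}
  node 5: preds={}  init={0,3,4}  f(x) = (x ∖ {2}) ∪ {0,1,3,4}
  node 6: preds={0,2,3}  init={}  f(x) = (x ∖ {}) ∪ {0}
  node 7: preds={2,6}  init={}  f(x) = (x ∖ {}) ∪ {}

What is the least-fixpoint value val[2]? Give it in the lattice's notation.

{0,1,2,3,4}

Worklist (11 pops):
  #1 pop 0: in={1,4} → {1} (was {}); enqueue []
  #2 pop 1: in={} → {0,1,2,3,4} (was {1,4}); enqueue [0]
  #3 pop 2: in={0,3,4} → {0,1,2,3,4} (was {}); enqueue []
  #4 pop 3: in={0,1,2,3,4} → {1,4} (was {}); enqueue []
  #5 pop 4: in={0,1,2,3,4} → {2,3} (was {}); enqueue []
  #6 pop 5: in={} → {0,1,3,4} (was {0,3,4}); enqueue [2,3]
  #7 pop 6: in={0,1,2,3,4} → {0,1,2,3,4} (was {}); enqueue []
  #8 pop 7: in={0,1,2,3,4} → {0,1,2,3,4} (was {}); enqueue []
  #9 pop 0: in={0,1,2,3,4} → {1} (no change)
  #10 pop 2: in={0,1,2,3,4} → {0,1,2,3,4} (no change)
  #11 pop 3: in={0,1,2,3,4} → {1,4} (no change)

Fixpoint:
  val[0] = {1}
  val[1] = {0,1,2,3,4}
  val[2] = {0,1,2,3,4}
  val[3] = {1,4}
  val[4] = {2,3}
  val[5] = {0,1,3,4}
  val[6] = {0,1,2,3,4}
  val[7] = {0,1,2,3,4}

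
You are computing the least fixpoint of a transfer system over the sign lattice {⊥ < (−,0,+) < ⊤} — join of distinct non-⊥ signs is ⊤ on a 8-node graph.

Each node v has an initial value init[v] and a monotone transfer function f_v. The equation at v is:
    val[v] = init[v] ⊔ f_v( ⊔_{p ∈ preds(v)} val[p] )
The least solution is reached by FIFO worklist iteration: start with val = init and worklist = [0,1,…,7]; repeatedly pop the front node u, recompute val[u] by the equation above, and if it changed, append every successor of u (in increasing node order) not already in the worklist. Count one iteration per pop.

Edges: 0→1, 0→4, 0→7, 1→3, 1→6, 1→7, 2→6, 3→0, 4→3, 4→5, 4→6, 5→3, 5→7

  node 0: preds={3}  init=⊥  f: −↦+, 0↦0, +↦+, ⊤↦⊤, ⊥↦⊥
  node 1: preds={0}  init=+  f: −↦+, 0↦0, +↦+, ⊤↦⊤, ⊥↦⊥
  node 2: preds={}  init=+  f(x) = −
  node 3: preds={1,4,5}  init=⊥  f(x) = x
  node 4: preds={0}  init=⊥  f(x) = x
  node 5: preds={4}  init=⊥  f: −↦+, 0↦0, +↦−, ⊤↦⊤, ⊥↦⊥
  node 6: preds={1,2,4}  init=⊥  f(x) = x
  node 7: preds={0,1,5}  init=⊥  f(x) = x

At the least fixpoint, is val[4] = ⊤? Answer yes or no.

yes

Iteration log — 26 steps:
  step 1. node 0  ⊔preds=⊥  new=⊥  stable
  step 2. node 1  ⊔preds=⊥  new=+  stable
  step 3. node 2  ⊔preds=⊥  new=⊤  old=+  +wl: 
  step 4. node 3  ⊔preds=+  new=+  old=⊥  +wl: 0
  step 5. node 4  ⊔preds=⊥  new=⊥  stable
  step 6. node 5  ⊔preds=⊥  new=⊥  stable
  step 7. node 6  ⊔preds=⊤  new=⊤  old=⊥  +wl: 
  step 8. node 7  ⊔preds=+  new=+  old=⊥  +wl: 
  step 9. node 0  ⊔preds=+  new=+  old=⊥  +wl: 1,4,7
  step 10. node 1  ⊔preds=+  new=+  stable
  step 11. node 4  ⊔preds=+  new=+  old=⊥  +wl: 3,5,6
  step 12. node 7  ⊔preds=+  new=+  stable
  step 13. node 3  ⊔preds=+  new=+  stable
  step 14. node 5  ⊔preds=+  new=−  old=⊥  +wl: 3,7
  step 15. node 6  ⊔preds=⊤  new=⊤  stable
  step 16. node 3  ⊔preds=⊤  new=⊤  old=+  +wl: 0
  step 17. node 7  ⊔preds=⊤  new=⊤  old=+  +wl: 
  step 18. node 0  ⊔preds=⊤  new=⊤  old=+  +wl: 1,4,7
  step 19. node 1  ⊔preds=⊤  new=⊤  old=+  +wl: 3,6
  step 20. node 4  ⊔preds=⊤  new=⊤  old=+  +wl: 5
  step 21. node 7  ⊔preds=⊤  new=⊤  stable
  step 22. node 3  ⊔preds=⊤  new=⊤  stable
  step 23. node 6  ⊔preds=⊤  new=⊤  stable
  step 24. node 5  ⊔preds=⊤  new=⊤  old=−  +wl: 3,7
  step 25. node 3  ⊔preds=⊤  new=⊤  stable
  step 26. node 7  ⊔preds=⊤  new=⊤  stable

Least fixpoint reached:
  node 0: ⊤
  node 1: ⊤
  node 2: ⊤
  node 3: ⊤
  node 4: ⊤
  node 5: ⊤
  node 6: ⊤
  node 7: ⊤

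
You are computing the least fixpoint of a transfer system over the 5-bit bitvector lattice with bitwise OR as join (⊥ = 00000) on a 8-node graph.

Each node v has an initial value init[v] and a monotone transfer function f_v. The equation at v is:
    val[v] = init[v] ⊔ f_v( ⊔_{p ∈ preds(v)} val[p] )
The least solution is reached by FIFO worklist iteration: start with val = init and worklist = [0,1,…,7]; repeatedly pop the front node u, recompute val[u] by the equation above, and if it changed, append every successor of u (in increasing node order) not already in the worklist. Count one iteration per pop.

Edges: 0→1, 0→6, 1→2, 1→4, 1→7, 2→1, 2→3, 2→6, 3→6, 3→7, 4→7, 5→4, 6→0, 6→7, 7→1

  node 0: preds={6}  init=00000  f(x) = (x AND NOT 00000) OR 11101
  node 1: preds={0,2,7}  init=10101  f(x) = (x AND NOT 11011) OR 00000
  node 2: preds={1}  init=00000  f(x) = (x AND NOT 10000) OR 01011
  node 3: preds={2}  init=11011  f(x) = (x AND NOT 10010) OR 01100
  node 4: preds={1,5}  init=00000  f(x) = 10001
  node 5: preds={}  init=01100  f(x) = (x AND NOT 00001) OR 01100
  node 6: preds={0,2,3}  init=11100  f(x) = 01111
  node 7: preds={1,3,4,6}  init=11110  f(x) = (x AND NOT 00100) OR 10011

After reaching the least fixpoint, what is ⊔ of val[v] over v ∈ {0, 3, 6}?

Trace (12 dequeues):
  [1] u=0 | in 11100 | out 11101 | prev 00000 | push {}
  [2] u=1 | in 11111 | out 10101 | ==
  [3] u=2 | in 10101 | out 01111 | prev 00000 | push {1}
  [4] u=3 | in 01111 | out 11111 | prev 11011 | push {}
  [5] u=4 | in 11101 | out 10001 | prev 00000 | push {}
  [6] u=5 | in 00000 | out 01100 | ==
  [7] u=6 | in 11111 | out 11111 | prev 11100 | push {0}
  [8] u=7 | in 11111 | out 11111 | prev 11110 | push {}
  [9] u=1 | in 11111 | out 10101 | ==
  [10] u=0 | in 11111 | out 11111 | prev 11101 | push {1,6}
  [11] u=1 | in 11111 | out 10101 | ==
  [12] u=6 | in 11111 | out 11111 | ==

Converged values:
  [0] 11111
  [1] 10101
  [2] 01111
  [3] 11111
  [4] 10001
  [5] 01100
  [6] 11111
  [7] 11111

11111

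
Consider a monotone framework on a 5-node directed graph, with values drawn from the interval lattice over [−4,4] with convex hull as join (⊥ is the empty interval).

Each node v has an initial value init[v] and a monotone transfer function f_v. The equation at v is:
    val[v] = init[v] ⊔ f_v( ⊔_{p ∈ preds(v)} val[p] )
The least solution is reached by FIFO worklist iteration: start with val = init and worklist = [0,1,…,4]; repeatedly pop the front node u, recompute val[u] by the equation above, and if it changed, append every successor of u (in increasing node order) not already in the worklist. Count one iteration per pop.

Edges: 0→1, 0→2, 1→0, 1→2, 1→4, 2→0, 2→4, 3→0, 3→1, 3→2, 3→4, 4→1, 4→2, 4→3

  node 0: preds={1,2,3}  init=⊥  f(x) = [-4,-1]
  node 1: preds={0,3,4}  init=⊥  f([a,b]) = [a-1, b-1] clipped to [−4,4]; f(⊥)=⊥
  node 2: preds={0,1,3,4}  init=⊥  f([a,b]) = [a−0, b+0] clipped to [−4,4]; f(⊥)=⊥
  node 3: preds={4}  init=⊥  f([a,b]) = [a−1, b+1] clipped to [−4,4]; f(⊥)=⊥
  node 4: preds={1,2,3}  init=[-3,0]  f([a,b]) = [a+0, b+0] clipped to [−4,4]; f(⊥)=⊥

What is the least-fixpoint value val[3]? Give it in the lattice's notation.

Trace (26 dequeues):
  [1] u=0 | in ⊥ | out [-4,-1] | prev ⊥ | push {}
  [2] u=1 | in [-4,0] | out [-4,-1] | prev ⊥ | push {0}
  [3] u=2 | in [-4,0] | out [-4,0] | prev ⊥ | push {}
  [4] u=3 | in [-3,0] | out [-4,1] | prev ⊥ | push {1,2}
  [5] u=4 | in [-4,1] | out [-4,1] | prev [-3,0] | push {3}
  [6] u=0 | in [-4,1] | out [-4,-1] | ==
  [7] u=1 | in [-4,1] | out [-4,0] | prev [-4,-1] | push {0,4}
  [8] u=2 | in [-4,1] | out [-4,1] | prev [-4,0] | push {}
  [9] u=3 | in [-4,1] | out [-4,2] | prev [-4,1] | push {1,2}
  [10] u=0 | in [-4,2] | out [-4,-1] | ==
  [11] u=4 | in [-4,2] | out [-4,2] | prev [-4,1] | push {3}
  [12] u=1 | in [-4,2] | out [-4,1] | prev [-4,0] | push {0,4}
  [13] u=2 | in [-4,2] | out [-4,2] | prev [-4,1] | push {}
  [14] u=3 | in [-4,2] | out [-4,3] | prev [-4,2] | push {1,2}
  [15] u=0 | in [-4,3] | out [-4,-1] | ==
  [16] u=4 | in [-4,3] | out [-4,3] | prev [-4,2] | push {3}
  [17] u=1 | in [-4,3] | out [-4,2] | prev [-4,1] | push {0,4}
  [18] u=2 | in [-4,3] | out [-4,3] | prev [-4,2] | push {}
  [19] u=3 | in [-4,3] | out [-4,4] | prev [-4,3] | push {1,2}
  [20] u=0 | in [-4,4] | out [-4,-1] | ==
  [21] u=4 | in [-4,4] | out [-4,4] | prev [-4,3] | push {3}
  [22] u=1 | in [-4,4] | out [-4,3] | prev [-4,2] | push {0,4}
  [23] u=2 | in [-4,4] | out [-4,4] | prev [-4,3] | push {}
  [24] u=3 | in [-4,4] | out [-4,4] | ==
  [25] u=0 | in [-4,4] | out [-4,-1] | ==
  [26] u=4 | in [-4,4] | out [-4,4] | ==

Converged values:
  [0] [-4,-1]
  [1] [-4,3]
  [2] [-4,4]
  [3] [-4,4]
  [4] [-4,4]

[-4,4]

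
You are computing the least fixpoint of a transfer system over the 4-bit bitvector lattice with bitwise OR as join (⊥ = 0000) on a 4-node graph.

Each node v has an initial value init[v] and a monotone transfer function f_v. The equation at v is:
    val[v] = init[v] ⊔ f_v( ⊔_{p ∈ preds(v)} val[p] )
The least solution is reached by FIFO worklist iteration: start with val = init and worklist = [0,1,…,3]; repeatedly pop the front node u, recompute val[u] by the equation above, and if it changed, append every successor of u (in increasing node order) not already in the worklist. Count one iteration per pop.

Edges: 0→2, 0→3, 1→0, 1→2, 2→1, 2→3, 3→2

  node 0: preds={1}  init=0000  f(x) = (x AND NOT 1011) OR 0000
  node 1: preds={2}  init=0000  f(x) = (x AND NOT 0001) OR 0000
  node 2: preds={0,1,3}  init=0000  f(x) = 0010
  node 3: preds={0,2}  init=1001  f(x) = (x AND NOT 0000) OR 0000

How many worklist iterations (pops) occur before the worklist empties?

Iteration log — 7 steps:
  step 1. node 0  ⊔preds=0000  new=0000  stable
  step 2. node 1  ⊔preds=0000  new=0000  stable
  step 3. node 2  ⊔preds=1001  new=0010  old=0000  +wl: 1
  step 4. node 3  ⊔preds=0010  new=1011  old=1001  +wl: 2
  step 5. node 1  ⊔preds=0010  new=0010  old=0000  +wl: 0
  step 6. node 2  ⊔preds=1011  new=0010  stable
  step 7. node 0  ⊔preds=0010  new=0000  stable

Least fixpoint reached:
  node 0: 0000
  node 1: 0010
  node 2: 0010
  node 3: 1011

7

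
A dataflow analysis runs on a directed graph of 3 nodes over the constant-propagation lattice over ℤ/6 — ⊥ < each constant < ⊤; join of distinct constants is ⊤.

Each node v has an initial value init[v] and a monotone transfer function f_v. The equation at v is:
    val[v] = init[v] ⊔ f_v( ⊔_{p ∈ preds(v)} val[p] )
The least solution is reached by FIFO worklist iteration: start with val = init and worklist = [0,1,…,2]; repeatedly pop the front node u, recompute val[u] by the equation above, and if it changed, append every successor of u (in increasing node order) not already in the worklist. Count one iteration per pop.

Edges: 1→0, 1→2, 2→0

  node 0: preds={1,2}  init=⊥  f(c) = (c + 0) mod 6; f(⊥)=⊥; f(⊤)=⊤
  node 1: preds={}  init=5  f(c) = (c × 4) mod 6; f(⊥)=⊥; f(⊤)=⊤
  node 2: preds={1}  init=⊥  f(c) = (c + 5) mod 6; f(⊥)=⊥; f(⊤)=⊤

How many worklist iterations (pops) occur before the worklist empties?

Worklist (4 pops):
  #1 pop 0: in=5 → 5 (was ⊥); enqueue []
  #2 pop 1: in=⊥ → 5 (no change)
  #3 pop 2: in=5 → 4 (was ⊥); enqueue [0]
  #4 pop 0: in=⊤ → ⊤ (was 5); enqueue []

Fixpoint:
  val[0] = ⊤
  val[1] = 5
  val[2] = 4

4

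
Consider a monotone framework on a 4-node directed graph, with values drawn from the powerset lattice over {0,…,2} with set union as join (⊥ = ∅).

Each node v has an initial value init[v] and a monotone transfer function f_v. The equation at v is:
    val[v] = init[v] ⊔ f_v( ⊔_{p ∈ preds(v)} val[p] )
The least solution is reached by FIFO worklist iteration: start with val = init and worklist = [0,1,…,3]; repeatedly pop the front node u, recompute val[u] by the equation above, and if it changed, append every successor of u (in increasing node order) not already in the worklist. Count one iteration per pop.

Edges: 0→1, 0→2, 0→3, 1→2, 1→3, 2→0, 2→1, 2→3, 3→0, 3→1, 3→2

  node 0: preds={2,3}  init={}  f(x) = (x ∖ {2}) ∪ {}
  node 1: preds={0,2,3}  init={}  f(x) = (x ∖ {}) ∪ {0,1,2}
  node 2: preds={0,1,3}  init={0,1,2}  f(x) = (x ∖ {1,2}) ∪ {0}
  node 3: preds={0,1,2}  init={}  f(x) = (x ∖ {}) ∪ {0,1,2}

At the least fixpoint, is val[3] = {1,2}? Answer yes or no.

Iteration log — 7 steps:
  step 1. node 0  ⊔preds={0,1,2}  new={0,1}  old={}  +wl: 
  step 2. node 1  ⊔preds={0,1,2}  new={0,1,2}  old={}  +wl: 
  step 3. node 2  ⊔preds={0,1,2}  new={0,1,2}  stable
  step 4. node 3  ⊔preds={0,1,2}  new={0,1,2}  old={}  +wl: 0,1,2
  step 5. node 0  ⊔preds={0,1,2}  new={0,1}  stable
  step 6. node 1  ⊔preds={0,1,2}  new={0,1,2}  stable
  step 7. node 2  ⊔preds={0,1,2}  new={0,1,2}  stable

Least fixpoint reached:
  node 0: {0,1}
  node 1: {0,1,2}
  node 2: {0,1,2}
  node 3: {0,1,2}

no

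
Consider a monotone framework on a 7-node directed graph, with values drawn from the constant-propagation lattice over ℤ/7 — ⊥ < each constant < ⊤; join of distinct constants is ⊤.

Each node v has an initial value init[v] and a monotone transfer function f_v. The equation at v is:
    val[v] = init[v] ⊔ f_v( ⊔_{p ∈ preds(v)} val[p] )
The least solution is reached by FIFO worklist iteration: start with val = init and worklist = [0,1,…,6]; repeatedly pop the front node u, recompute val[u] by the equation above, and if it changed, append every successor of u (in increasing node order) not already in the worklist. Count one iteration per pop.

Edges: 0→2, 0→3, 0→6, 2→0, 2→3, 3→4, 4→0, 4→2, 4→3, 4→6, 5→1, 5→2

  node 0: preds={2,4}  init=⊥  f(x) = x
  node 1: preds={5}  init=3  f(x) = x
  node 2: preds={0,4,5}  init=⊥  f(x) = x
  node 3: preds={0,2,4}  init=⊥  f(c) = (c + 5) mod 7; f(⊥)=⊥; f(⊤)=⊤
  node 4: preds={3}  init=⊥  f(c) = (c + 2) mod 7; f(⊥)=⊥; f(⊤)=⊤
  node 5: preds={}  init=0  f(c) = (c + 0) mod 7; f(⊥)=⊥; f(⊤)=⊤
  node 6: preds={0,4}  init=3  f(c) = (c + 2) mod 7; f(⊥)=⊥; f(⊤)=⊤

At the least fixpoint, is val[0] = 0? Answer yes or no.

Worklist (11 pops):
  #1 pop 0: in=⊥ → ⊥ (no change)
  #2 pop 1: in=0 → ⊤ (was 3); enqueue []
  #3 pop 2: in=0 → 0 (was ⊥); enqueue [0]
  #4 pop 3: in=0 → 5 (was ⊥); enqueue []
  #5 pop 4: in=5 → 0 (was ⊥); enqueue [2,3]
  #6 pop 5: in=⊥ → 0 (no change)
  #7 pop 6: in=0 → ⊤ (was 3); enqueue []
  #8 pop 0: in=0 → 0 (was ⊥); enqueue [6]
  #9 pop 2: in=0 → 0 (no change)
  #10 pop 3: in=0 → 5 (no change)
  #11 pop 6: in=0 → ⊤ (no change)

Fixpoint:
  val[0] = 0
  val[1] = ⊤
  val[2] = 0
  val[3] = 5
  val[4] = 0
  val[5] = 0
  val[6] = ⊤

yes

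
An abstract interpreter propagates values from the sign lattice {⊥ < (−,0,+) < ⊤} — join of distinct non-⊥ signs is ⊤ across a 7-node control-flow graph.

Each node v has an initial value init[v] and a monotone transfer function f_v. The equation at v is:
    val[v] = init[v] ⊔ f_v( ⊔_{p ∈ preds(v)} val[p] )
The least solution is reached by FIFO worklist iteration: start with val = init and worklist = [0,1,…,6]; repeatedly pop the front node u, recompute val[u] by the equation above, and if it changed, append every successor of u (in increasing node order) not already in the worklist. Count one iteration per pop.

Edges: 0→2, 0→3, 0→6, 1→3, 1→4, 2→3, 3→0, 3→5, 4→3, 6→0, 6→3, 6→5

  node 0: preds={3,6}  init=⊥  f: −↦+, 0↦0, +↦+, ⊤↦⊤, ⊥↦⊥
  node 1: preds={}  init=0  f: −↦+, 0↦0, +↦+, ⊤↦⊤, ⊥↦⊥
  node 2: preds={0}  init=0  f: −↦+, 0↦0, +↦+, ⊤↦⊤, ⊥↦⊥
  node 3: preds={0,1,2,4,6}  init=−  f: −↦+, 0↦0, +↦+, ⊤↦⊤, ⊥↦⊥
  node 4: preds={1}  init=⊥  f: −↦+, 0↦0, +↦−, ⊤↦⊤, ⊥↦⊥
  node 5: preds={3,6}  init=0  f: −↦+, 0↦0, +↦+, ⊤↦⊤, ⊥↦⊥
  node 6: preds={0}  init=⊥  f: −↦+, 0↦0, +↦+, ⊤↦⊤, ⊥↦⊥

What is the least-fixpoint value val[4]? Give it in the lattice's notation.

Trace (15 dequeues):
  [1] u=0 | in − | out + | prev ⊥ | push {}
  [2] u=1 | in ⊥ | out 0 | ==
  [3] u=2 | in + | out ⊤ | prev 0 | push {}
  [4] u=3 | in ⊤ | out ⊤ | prev − | push {0}
  [5] u=4 | in 0 | out 0 | prev ⊥ | push {3}
  [6] u=5 | in ⊤ | out ⊤ | prev 0 | push {}
  [7] u=6 | in + | out + | prev ⊥ | push {5}
  [8] u=0 | in ⊤ | out ⊤ | prev + | push {2,6}
  [9] u=3 | in ⊤ | out ⊤ | ==
  [10] u=5 | in ⊤ | out ⊤ | ==
  [11] u=2 | in ⊤ | out ⊤ | ==
  [12] u=6 | in ⊤ | out ⊤ | prev + | push {0,3,5}
  [13] u=0 | in ⊤ | out ⊤ | ==
  [14] u=3 | in ⊤ | out ⊤ | ==
  [15] u=5 | in ⊤ | out ⊤ | ==

Converged values:
  [0] ⊤
  [1] 0
  [2] ⊤
  [3] ⊤
  [4] 0
  [5] ⊤
  [6] ⊤

0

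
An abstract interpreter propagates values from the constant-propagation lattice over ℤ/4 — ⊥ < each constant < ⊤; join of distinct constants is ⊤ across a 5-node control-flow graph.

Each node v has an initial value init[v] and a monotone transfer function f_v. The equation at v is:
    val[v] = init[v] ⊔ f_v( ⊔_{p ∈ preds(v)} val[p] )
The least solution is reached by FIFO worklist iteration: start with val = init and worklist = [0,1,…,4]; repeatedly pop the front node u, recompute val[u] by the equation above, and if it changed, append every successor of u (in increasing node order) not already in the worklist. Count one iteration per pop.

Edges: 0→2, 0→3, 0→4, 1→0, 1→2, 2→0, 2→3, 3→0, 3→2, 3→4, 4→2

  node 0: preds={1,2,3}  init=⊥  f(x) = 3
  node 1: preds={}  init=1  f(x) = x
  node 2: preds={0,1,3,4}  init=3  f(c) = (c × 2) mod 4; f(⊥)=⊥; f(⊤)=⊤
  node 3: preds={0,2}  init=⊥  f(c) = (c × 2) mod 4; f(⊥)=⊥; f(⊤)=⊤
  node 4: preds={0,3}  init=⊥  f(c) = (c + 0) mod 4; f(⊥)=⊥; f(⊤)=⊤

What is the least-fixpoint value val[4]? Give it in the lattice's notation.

⊤

Trace (7 dequeues):
  [1] u=0 | in ⊤ | out 3 | prev ⊥ | push {}
  [2] u=1 | in ⊥ | out 1 | ==
  [3] u=2 | in ⊤ | out ⊤ | prev 3 | push {0}
  [4] u=3 | in ⊤ | out ⊤ | prev ⊥ | push {2}
  [5] u=4 | in ⊤ | out ⊤ | prev ⊥ | push {}
  [6] u=0 | in ⊤ | out 3 | ==
  [7] u=2 | in ⊤ | out ⊤ | ==

Converged values:
  [0] 3
  [1] 1
  [2] ⊤
  [3] ⊤
  [4] ⊤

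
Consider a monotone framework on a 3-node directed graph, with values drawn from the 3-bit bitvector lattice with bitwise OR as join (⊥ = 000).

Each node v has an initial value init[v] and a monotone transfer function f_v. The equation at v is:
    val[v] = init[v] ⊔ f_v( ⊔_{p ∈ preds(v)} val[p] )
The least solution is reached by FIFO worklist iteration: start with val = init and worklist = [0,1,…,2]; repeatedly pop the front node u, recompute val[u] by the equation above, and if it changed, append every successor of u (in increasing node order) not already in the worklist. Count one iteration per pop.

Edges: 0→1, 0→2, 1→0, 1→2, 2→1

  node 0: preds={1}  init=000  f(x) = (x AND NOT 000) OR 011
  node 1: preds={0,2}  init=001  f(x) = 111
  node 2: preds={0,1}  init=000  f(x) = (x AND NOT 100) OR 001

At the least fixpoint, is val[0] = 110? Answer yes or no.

Trace (6 dequeues):
  [1] u=0 | in 001 | out 011 | prev 000 | push {}
  [2] u=1 | in 011 | out 111 | prev 001 | push {0}
  [3] u=2 | in 111 | out 011 | prev 000 | push {1}
  [4] u=0 | in 111 | out 111 | prev 011 | push {2}
  [5] u=1 | in 111 | out 111 | ==
  [6] u=2 | in 111 | out 011 | ==

Converged values:
  [0] 111
  [1] 111
  [2] 011

no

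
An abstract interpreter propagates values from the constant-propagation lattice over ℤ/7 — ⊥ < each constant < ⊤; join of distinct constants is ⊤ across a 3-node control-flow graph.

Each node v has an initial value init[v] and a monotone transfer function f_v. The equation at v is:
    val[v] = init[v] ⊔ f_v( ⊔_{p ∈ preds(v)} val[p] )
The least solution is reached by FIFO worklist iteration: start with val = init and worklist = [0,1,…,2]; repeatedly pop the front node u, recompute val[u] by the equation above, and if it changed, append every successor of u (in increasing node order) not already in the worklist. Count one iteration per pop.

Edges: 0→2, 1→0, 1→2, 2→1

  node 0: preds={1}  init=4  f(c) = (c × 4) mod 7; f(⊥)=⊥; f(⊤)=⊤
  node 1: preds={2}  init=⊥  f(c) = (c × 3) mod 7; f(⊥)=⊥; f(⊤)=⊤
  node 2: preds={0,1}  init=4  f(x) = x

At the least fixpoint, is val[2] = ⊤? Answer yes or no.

yes

Iteration log — 7 steps:
  step 1. node 0  ⊔preds=⊥  new=4  stable
  step 2. node 1  ⊔preds=4  new=5  old=⊥  +wl: 0
  step 3. node 2  ⊔preds=⊤  new=⊤  old=4  +wl: 1
  step 4. node 0  ⊔preds=5  new=⊤  old=4  +wl: 2
  step 5. node 1  ⊔preds=⊤  new=⊤  old=5  +wl: 0
  step 6. node 2  ⊔preds=⊤  new=⊤  stable
  step 7. node 0  ⊔preds=⊤  new=⊤  stable

Least fixpoint reached:
  node 0: ⊤
  node 1: ⊤
  node 2: ⊤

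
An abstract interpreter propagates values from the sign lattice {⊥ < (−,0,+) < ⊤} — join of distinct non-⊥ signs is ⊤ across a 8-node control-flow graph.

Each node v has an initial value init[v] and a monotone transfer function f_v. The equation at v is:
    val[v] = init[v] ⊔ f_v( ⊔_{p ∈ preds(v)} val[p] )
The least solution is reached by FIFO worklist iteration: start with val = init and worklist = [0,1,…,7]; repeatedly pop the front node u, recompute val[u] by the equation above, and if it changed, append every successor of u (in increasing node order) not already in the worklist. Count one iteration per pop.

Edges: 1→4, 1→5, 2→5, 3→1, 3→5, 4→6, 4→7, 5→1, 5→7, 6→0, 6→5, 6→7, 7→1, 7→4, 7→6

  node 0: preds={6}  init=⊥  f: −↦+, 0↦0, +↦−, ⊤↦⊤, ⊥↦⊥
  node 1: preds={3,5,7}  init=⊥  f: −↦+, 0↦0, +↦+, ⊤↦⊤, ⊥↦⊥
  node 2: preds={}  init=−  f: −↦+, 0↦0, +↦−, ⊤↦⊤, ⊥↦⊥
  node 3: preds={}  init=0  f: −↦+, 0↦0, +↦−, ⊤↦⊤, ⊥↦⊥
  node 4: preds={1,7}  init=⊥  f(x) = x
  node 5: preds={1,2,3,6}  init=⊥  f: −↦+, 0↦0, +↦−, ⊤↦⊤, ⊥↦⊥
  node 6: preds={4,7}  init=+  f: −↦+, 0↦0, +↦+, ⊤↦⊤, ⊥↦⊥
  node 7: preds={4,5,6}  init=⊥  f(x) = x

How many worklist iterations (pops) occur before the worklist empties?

Trace (14 dequeues):
  [1] u=0 | in + | out − | prev ⊥ | push {}
  [2] u=1 | in 0 | out 0 | prev ⊥ | push {}
  [3] u=2 | in ⊥ | out − | ==
  [4] u=3 | in ⊥ | out 0 | ==
  [5] u=4 | in 0 | out 0 | prev ⊥ | push {}
  [6] u=5 | in ⊤ | out ⊤ | prev ⊥ | push {1}
  [7] u=6 | in 0 | out ⊤ | prev + | push {0,5}
  [8] u=7 | in ⊤ | out ⊤ | prev ⊥ | push {4,6}
  [9] u=1 | in ⊤ | out ⊤ | prev 0 | push {}
  [10] u=0 | in ⊤ | out ⊤ | prev − | push {}
  [11] u=5 | in ⊤ | out ⊤ | ==
  [12] u=4 | in ⊤ | out ⊤ | prev 0 | push {7}
  [13] u=6 | in ⊤ | out ⊤ | ==
  [14] u=7 | in ⊤ | out ⊤ | ==

Converged values:
  [0] ⊤
  [1] ⊤
  [2] −
  [3] 0
  [4] ⊤
  [5] ⊤
  [6] ⊤
  [7] ⊤

14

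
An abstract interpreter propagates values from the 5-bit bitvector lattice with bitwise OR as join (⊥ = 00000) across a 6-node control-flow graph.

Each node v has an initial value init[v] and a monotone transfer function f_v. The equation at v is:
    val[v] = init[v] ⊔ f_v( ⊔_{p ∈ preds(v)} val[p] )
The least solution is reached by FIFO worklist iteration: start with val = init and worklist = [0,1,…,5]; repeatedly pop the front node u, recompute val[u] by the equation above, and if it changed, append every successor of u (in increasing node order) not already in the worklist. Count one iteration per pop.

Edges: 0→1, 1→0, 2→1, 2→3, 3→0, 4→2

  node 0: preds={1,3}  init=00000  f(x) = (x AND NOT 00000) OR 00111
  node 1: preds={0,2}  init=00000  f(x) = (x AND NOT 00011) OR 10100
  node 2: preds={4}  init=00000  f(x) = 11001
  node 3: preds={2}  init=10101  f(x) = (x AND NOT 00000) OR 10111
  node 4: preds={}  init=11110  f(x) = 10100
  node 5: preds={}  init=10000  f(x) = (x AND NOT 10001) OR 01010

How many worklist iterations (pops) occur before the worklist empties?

9

Trace (9 dequeues):
  [1] u=0 | in 10101 | out 10111 | prev 00000 | push {}
  [2] u=1 | in 10111 | out 10100 | prev 00000 | push {0}
  [3] u=2 | in 11110 | out 11001 | prev 00000 | push {1}
  [4] u=3 | in 11001 | out 11111 | prev 10101 | push {}
  [5] u=4 | in 00000 | out 11110 | ==
  [6] u=5 | in 00000 | out 11010 | prev 10000 | push {}
  [7] u=0 | in 11111 | out 11111 | prev 10111 | push {}
  [8] u=1 | in 11111 | out 11100 | prev 10100 | push {0}
  [9] u=0 | in 11111 | out 11111 | ==

Converged values:
  [0] 11111
  [1] 11100
  [2] 11001
  [3] 11111
  [4] 11110
  [5] 11010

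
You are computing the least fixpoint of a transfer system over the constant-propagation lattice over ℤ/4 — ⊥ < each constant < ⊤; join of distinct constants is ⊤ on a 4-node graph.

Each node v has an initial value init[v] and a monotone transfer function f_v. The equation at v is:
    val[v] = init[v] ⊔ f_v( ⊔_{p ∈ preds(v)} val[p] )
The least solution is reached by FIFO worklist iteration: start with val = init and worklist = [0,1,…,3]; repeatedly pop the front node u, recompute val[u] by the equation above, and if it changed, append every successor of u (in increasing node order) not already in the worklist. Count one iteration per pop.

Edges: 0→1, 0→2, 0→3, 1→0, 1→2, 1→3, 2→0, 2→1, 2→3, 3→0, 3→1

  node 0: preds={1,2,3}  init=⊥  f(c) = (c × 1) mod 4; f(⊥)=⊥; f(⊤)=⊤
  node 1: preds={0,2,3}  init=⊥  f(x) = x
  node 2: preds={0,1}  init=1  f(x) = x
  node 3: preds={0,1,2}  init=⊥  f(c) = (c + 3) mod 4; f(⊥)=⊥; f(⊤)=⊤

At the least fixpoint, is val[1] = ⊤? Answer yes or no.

yes

Trace (10 dequeues):
  [1] u=0 | in 1 | out 1 | prev ⊥ | push {}
  [2] u=1 | in 1 | out 1 | prev ⊥ | push {0}
  [3] u=2 | in 1 | out 1 | ==
  [4] u=3 | in 1 | out 0 | prev ⊥ | push {1}
  [5] u=0 | in ⊤ | out ⊤ | prev 1 | push {2,3}
  [6] u=1 | in ⊤ | out ⊤ | prev 1 | push {0}
  [7] u=2 | in ⊤ | out ⊤ | prev 1 | push {1}
  [8] u=3 | in ⊤ | out ⊤ | prev 0 | push {}
  [9] u=0 | in ⊤ | out ⊤ | ==
  [10] u=1 | in ⊤ | out ⊤ | ==

Converged values:
  [0] ⊤
  [1] ⊤
  [2] ⊤
  [3] ⊤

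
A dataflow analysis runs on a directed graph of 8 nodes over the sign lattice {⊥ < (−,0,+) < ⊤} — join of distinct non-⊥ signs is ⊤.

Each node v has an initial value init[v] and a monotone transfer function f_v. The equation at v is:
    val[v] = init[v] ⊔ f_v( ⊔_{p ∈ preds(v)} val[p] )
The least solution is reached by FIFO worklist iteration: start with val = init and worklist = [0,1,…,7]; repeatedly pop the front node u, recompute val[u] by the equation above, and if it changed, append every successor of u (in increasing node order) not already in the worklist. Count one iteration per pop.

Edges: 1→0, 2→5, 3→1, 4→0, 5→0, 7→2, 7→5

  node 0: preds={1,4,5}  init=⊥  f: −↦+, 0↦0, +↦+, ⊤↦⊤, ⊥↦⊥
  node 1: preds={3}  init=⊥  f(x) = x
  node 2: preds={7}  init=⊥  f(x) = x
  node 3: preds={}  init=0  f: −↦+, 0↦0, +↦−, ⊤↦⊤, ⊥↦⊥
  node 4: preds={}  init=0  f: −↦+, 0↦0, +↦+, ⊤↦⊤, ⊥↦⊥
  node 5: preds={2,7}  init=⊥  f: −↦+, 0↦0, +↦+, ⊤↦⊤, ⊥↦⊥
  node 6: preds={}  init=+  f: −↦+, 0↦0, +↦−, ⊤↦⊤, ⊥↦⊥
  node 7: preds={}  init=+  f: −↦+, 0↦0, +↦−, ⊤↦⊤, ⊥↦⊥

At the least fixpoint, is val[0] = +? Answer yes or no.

Worklist (9 pops):
  #1 pop 0: in=0 → 0 (was ⊥); enqueue []
  #2 pop 1: in=0 → 0 (was ⊥); enqueue [0]
  #3 pop 2: in=+ → + (was ⊥); enqueue []
  #4 pop 3: in=⊥ → 0 (no change)
  #5 pop 4: in=⊥ → 0 (no change)
  #6 pop 5: in=+ → + (was ⊥); enqueue []
  #7 pop 6: in=⊥ → + (no change)
  #8 pop 7: in=⊥ → + (no change)
  #9 pop 0: in=⊤ → ⊤ (was 0); enqueue []

Fixpoint:
  val[0] = ⊤
  val[1] = 0
  val[2] = +
  val[3] = 0
  val[4] = 0
  val[5] = +
  val[6] = +
  val[7] = +

no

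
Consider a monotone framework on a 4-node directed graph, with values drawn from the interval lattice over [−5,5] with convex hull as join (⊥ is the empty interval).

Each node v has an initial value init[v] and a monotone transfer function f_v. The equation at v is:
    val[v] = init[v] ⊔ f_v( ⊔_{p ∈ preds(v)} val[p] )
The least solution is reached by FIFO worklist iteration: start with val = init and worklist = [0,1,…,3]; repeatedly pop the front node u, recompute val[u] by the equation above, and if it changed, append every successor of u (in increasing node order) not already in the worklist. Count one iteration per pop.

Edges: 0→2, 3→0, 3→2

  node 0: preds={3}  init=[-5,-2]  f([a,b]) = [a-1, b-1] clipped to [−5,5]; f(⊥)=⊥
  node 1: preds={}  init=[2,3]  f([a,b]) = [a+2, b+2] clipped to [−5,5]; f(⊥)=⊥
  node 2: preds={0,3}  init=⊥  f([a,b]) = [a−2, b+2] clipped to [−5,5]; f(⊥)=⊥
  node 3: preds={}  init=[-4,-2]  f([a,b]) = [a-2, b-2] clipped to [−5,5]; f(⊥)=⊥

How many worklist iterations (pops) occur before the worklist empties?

4

Trace (4 dequeues):
  [1] u=0 | in [-4,-2] | out [-5,-2] | ==
  [2] u=1 | in ⊥ | out [2,3] | ==
  [3] u=2 | in [-5,-2] | out [-5,0] | prev ⊥ | push {}
  [4] u=3 | in ⊥ | out [-4,-2] | ==

Converged values:
  [0] [-5,-2]
  [1] [2,3]
  [2] [-5,0]
  [3] [-4,-2]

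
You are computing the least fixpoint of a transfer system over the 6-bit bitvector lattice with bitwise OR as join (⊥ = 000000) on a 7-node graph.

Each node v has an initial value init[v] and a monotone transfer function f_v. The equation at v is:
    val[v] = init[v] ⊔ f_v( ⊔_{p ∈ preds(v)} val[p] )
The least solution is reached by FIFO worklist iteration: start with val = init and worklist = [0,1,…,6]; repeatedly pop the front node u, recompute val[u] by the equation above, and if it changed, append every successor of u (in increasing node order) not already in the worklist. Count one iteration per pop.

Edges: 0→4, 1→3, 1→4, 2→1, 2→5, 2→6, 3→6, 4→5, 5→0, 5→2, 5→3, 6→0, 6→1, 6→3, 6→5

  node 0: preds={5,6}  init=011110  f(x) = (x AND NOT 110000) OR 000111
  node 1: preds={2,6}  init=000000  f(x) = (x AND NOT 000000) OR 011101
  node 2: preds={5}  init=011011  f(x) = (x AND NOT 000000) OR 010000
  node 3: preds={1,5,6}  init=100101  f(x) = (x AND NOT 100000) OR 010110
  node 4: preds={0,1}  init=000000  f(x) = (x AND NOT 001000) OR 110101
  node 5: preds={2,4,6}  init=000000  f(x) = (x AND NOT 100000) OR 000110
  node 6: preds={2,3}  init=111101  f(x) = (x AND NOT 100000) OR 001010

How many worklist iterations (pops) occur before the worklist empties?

13

Worklist (13 pops):
  #1 pop 0: in=111101 → 011111 (was 011110); enqueue []
  #2 pop 1: in=111111 → 111111 (was 000000); enqueue []
  #3 pop 2: in=000000 → 011011 (no change)
  #4 pop 3: in=111111 → 111111 (was 100101); enqueue []
  #5 pop 4: in=111111 → 110111 (was 000000); enqueue []
  #6 pop 5: in=111111 → 011111 (was 000000); enqueue [0,2,3]
  #7 pop 6: in=111111 → 111111 (was 111101); enqueue [1,5]
  #8 pop 0: in=111111 → 011111 (no change)
  #9 pop 2: in=011111 → 011111 (was 011011); enqueue [6]
  #10 pop 3: in=111111 → 111111 (no change)
  #11 pop 1: in=111111 → 111111 (no change)
  #12 pop 5: in=111111 → 011111 (no change)
  #13 pop 6: in=111111 → 111111 (no change)

Fixpoint:
  val[0] = 011111
  val[1] = 111111
  val[2] = 011111
  val[3] = 111111
  val[4] = 110111
  val[5] = 011111
  val[6] = 111111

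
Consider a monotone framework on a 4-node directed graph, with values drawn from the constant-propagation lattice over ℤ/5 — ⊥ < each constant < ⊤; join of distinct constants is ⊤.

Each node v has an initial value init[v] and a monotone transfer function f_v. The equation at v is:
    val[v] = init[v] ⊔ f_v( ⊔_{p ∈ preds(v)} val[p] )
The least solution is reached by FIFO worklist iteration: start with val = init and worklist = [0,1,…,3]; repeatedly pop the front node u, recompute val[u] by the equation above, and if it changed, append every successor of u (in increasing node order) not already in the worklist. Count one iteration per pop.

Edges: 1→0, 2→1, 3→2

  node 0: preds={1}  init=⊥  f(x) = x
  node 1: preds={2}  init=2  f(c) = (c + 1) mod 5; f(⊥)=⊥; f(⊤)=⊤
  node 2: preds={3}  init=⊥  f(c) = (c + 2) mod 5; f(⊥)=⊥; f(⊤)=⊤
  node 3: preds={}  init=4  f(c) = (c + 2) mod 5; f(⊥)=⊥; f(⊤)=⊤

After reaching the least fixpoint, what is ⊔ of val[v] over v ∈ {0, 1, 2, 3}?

⊤

Trace (5 dequeues):
  [1] u=0 | in 2 | out 2 | prev ⊥ | push {}
  [2] u=1 | in ⊥ | out 2 | ==
  [3] u=2 | in 4 | out 1 | prev ⊥ | push {1}
  [4] u=3 | in ⊥ | out 4 | ==
  [5] u=1 | in 1 | out 2 | ==

Converged values:
  [0] 2
  [1] 2
  [2] 1
  [3] 4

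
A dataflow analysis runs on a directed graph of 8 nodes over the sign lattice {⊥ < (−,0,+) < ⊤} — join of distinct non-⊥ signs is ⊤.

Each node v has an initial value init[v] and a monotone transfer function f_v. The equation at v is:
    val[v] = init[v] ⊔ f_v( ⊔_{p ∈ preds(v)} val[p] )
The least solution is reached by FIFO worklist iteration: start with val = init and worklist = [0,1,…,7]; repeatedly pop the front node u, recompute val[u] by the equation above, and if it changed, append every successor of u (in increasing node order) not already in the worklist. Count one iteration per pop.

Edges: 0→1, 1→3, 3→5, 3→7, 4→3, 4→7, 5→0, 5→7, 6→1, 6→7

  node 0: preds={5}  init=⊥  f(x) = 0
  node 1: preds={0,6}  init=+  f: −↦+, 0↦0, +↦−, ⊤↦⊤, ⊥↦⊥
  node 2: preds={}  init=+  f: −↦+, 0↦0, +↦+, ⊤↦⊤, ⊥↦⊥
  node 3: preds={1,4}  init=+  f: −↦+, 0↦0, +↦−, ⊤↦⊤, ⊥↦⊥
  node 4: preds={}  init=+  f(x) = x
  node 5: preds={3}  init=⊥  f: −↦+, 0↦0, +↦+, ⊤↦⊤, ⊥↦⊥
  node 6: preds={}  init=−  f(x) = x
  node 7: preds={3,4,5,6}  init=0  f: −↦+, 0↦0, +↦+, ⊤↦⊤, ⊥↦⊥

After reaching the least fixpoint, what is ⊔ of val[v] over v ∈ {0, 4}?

⊤

Trace (9 dequeues):
  [1] u=0 | in ⊥ | out 0 | prev ⊥ | push {}
  [2] u=1 | in ⊤ | out ⊤ | prev + | push {}
  [3] u=2 | in ⊥ | out + | ==
  [4] u=3 | in ⊤ | out ⊤ | prev + | push {}
  [5] u=4 | in ⊥ | out + | ==
  [6] u=5 | in ⊤ | out ⊤ | prev ⊥ | push {0}
  [7] u=6 | in ⊥ | out − | ==
  [8] u=7 | in ⊤ | out ⊤ | prev 0 | push {}
  [9] u=0 | in ⊤ | out 0 | ==

Converged values:
  [0] 0
  [1] ⊤
  [2] +
  [3] ⊤
  [4] +
  [5] ⊤
  [6] −
  [7] ⊤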